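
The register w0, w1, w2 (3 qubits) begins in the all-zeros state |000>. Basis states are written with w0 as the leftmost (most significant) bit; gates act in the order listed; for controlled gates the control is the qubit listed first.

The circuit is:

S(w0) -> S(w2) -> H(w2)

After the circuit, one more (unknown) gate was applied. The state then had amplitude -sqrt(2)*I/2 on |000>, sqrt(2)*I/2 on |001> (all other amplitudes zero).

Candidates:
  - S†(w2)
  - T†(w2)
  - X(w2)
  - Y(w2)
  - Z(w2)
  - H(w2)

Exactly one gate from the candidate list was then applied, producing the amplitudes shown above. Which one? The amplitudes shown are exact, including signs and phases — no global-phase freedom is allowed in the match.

The applied gate was Y(w2).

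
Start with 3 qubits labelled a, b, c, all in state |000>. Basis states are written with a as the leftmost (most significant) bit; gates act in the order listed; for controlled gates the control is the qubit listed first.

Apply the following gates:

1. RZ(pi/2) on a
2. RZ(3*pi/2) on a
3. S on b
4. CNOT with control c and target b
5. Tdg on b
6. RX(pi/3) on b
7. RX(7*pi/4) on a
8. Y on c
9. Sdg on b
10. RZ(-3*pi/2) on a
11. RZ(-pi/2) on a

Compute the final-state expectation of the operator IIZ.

The expectation value of IIZ is -1.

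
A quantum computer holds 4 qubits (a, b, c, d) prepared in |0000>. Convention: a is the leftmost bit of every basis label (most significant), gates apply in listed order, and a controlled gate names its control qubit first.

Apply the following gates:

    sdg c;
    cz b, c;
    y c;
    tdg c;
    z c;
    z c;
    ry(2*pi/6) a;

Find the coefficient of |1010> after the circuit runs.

The amplitude on |1010> is exp(I*pi/4)/2.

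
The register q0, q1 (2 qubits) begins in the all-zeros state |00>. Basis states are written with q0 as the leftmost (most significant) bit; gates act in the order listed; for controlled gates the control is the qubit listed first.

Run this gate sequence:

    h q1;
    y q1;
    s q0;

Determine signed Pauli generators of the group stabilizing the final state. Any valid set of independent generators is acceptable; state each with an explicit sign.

The stabilizer group can be generated by -IX, +ZI, among other valid generating sets.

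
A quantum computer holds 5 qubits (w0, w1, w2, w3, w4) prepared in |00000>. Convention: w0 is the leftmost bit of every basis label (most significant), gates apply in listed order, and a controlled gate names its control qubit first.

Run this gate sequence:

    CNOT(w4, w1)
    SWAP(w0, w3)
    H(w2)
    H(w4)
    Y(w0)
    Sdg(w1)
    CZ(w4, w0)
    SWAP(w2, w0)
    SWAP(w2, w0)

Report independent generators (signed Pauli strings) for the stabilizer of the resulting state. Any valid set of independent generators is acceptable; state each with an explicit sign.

The stabilizer group can be generated by +IIXII, -IIIIX, -ZIIII, +IZIII, +IIIZI, among other valid generating sets.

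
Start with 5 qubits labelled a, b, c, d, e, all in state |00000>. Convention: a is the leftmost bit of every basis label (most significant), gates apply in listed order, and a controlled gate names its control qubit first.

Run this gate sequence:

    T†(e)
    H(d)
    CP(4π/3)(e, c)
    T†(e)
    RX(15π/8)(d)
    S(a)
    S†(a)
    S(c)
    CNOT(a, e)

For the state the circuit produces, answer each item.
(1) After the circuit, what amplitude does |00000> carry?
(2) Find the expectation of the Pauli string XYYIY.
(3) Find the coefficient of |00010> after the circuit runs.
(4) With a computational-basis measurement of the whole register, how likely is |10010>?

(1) |00000> carries amplitude -sqrt(2)*exp(I*pi/16)/2 in the final state. Key observation: steps 6-7 multiply out to the identity, so the circuit reduces to the remaining gates.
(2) The expectation value of XYYIY is 0.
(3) The amplitude on |00010> is -sqrt(2)*exp(I*pi/16)/2.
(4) Outcome |10010> occurs with probability 0.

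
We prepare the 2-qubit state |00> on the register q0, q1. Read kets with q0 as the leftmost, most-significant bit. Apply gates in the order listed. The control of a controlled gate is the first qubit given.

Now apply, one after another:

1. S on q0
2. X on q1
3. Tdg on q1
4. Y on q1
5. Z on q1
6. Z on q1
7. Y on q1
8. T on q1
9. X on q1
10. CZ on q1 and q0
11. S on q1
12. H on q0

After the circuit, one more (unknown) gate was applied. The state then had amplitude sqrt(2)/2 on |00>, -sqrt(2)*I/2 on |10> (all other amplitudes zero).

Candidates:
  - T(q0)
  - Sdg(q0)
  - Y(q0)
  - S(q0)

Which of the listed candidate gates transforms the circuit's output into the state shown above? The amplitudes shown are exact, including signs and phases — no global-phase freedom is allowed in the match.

The applied gate was Sdg(q0). Key observation: steps 2-9 multiply out to the identity, so the circuit reduces to the remaining gates.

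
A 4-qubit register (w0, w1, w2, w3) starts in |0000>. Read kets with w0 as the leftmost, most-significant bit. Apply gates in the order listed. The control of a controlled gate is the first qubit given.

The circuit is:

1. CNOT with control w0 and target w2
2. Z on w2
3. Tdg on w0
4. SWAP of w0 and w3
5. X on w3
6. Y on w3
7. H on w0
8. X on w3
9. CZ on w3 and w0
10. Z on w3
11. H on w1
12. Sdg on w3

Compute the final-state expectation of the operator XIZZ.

The observable XIZZ averages to 1.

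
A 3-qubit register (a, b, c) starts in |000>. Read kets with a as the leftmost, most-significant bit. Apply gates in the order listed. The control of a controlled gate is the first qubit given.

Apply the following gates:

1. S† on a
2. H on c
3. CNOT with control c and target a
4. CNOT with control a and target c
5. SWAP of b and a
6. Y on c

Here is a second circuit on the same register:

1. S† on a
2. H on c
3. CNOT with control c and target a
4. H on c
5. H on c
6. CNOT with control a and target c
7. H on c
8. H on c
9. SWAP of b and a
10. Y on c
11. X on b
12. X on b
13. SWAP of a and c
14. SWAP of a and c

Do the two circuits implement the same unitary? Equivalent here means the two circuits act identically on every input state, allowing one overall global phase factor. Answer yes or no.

Yes: on every input state the two circuits agree up to one overall phase factor.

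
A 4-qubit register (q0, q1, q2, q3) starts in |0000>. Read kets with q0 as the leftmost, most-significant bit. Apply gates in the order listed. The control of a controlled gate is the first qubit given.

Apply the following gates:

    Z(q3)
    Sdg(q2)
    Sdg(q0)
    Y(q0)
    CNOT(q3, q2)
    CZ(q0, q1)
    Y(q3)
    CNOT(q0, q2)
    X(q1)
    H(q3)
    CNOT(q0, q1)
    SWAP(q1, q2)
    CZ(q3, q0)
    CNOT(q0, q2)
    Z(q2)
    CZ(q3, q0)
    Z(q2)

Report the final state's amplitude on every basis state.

After the circuit, the state carries amplitude -sqrt(2)/2 on |1110>, sqrt(2)/2 on |1111>, and 0 on every other basis state.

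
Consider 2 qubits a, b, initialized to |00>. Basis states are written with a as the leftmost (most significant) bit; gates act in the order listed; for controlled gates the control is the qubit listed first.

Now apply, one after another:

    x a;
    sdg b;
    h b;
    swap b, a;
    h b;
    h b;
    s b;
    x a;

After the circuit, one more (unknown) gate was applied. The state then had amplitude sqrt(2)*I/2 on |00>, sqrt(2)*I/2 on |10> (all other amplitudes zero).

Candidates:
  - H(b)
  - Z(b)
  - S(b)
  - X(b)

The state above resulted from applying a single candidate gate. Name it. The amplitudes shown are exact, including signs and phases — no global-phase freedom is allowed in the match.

It was X(b) that produced the state shown.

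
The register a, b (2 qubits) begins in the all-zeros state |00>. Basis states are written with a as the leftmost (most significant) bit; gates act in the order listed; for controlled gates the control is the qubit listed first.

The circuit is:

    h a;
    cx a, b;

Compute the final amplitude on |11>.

|11> carries amplitude sqrt(2)/2 in the final state.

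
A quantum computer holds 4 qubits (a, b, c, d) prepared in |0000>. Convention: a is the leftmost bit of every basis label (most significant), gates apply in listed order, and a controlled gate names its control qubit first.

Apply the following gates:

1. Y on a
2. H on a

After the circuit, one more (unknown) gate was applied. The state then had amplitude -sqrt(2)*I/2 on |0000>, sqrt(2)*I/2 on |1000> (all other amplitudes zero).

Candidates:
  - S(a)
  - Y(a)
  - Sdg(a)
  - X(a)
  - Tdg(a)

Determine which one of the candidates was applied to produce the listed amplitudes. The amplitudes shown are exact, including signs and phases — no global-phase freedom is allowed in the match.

The applied gate was X(a).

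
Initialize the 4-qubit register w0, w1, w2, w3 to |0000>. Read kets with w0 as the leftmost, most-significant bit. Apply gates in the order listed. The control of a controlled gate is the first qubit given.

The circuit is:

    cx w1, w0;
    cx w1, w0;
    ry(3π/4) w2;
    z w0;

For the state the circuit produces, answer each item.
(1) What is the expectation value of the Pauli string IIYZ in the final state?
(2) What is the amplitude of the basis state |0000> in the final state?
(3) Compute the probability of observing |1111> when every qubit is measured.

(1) The expectation value of IIYZ is 0.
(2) |0000> carries amplitude sqrt(2 - sqrt(2))/2 in the final state.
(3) The probability of measuring |1111> is 0.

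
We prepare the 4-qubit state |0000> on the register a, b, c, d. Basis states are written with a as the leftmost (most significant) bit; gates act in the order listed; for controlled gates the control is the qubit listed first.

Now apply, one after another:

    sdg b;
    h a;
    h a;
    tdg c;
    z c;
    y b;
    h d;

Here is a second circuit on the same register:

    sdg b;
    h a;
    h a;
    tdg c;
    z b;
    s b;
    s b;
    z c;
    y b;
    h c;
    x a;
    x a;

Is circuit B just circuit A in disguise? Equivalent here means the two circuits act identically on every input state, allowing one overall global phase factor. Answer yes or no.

No: there is an input state on which the two circuits produce genuinely different outputs (not merely differing by a phase).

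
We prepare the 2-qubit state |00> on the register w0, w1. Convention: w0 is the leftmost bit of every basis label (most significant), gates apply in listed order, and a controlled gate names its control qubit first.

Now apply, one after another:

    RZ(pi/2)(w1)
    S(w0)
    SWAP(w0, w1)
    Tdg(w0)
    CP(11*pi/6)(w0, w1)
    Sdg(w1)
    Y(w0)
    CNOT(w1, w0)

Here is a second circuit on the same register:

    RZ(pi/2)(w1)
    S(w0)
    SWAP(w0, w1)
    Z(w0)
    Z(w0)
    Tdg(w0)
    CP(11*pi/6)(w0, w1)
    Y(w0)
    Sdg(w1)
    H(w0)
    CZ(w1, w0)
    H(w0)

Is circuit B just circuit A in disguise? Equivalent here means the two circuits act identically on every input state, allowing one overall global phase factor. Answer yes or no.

Yes, they are equivalent — the unitaries differ by at most a global phase.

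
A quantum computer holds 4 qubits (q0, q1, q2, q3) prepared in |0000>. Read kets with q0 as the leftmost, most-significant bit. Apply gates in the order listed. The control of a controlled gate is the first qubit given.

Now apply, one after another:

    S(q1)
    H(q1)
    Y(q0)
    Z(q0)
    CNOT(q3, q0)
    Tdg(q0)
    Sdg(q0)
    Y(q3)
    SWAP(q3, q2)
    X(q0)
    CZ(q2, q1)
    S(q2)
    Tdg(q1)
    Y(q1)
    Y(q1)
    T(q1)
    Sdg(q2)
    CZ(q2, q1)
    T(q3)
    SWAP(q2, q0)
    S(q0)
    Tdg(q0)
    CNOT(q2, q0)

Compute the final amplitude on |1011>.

The final state's coefficient on |1011> equals 0. Key observation: the block from step 11 through step 18 cancels to the identity and can be dropped.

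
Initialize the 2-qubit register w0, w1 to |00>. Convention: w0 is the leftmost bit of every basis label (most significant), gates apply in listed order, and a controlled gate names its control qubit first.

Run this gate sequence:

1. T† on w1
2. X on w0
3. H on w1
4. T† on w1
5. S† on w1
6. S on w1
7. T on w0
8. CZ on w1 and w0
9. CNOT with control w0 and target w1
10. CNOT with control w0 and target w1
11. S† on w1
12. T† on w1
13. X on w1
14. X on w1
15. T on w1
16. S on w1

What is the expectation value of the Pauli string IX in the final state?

In the final state, IX has expectation -sqrt(2)/2. Key observation: gates 11-16 undo each other exactly, leaving only the rest of the circuit to track.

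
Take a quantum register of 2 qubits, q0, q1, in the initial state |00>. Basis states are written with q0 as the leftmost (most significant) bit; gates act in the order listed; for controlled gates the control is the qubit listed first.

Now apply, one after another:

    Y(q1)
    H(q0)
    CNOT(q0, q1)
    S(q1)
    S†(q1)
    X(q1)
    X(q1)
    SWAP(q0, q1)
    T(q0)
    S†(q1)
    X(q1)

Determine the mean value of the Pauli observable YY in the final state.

The expectation value of YY is sqrt(2)/2.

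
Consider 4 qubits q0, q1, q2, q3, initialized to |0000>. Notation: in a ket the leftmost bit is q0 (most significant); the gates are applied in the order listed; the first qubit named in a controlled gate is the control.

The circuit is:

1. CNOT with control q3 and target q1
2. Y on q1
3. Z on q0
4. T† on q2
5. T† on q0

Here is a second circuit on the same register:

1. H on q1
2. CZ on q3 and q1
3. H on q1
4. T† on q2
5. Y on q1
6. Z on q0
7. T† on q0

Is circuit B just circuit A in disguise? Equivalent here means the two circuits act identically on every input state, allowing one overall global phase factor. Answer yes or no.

Yes: on every input state the two circuits agree up to one overall phase factor.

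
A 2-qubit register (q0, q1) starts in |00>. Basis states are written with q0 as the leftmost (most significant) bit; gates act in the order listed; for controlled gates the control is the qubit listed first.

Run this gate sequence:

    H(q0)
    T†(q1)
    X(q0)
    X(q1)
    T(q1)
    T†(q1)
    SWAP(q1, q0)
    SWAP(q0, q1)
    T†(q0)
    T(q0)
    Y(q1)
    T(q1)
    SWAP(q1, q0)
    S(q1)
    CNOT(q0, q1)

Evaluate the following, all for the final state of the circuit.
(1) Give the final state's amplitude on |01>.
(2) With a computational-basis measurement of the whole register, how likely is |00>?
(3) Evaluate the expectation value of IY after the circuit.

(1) The final state's coefficient on |01> equals sqrt(2)/2.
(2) A full measurement returns |00> with probability 1/2.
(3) The observable IY averages to 1.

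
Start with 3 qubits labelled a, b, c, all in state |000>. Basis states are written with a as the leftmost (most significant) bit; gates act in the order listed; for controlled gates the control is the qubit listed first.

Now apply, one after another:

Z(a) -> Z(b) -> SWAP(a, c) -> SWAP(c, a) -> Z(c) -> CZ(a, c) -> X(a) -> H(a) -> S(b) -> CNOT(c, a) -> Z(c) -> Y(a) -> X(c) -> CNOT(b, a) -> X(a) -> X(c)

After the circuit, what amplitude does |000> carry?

|000> carries amplitude sqrt(2)*I/2 in the final state.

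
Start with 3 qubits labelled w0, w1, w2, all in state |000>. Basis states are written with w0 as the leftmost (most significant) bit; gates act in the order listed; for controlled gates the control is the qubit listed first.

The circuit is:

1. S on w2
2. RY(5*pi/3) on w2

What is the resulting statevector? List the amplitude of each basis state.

After the circuit, the state carries amplitude -sqrt(3)/2 on |000>, 1/2 on |001>, and 0 on every other basis state.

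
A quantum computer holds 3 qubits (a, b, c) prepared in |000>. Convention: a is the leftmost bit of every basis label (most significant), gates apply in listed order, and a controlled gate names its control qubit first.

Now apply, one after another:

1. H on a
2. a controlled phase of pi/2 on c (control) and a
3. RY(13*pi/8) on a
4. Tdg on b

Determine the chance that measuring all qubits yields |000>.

The probability of measuring |000> is sqrt(sqrt(2) + 2)/4 + 1/2.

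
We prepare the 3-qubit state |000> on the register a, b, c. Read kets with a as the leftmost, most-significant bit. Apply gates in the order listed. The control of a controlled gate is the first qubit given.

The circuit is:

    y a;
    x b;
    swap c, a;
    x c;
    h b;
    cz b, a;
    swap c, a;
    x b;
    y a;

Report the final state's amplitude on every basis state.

The resulting statevector has amplitude sqrt(2)/2 on |100>, -sqrt(2)/2 on |110>, and 0 on every other basis state.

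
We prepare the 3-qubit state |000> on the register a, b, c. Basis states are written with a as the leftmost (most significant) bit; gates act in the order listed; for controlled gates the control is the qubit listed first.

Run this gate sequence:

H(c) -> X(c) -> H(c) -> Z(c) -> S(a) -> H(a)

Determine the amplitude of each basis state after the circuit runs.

The final amplitudes are sqrt(2)/2 on |000>, sqrt(2)/2 on |100>, and 0 on every other basis state. Key observation: steps 1-4 multiply out to the identity, so the circuit reduces to the remaining gates.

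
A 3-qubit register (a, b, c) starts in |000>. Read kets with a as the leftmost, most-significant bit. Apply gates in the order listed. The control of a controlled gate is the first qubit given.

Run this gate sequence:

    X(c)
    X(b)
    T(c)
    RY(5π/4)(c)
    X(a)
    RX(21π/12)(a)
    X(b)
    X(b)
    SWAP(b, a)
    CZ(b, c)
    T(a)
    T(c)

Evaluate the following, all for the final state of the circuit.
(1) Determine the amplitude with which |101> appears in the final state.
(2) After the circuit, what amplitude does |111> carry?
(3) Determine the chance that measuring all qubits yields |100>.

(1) |101> carries amplitude (-2 + sqrt(2))*exp(I*pi/4)/4 in the final state.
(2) The final state's coefficient on |111> equals -sqrt(2)*exp(3*I*pi/4)/4.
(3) Outcome |100> occurs with probability 1/8.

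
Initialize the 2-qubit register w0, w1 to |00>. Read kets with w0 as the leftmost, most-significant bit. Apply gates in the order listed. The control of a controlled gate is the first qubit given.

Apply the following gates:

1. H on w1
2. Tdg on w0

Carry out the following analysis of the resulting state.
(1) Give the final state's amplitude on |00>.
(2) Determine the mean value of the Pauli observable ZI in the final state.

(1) The final state's coefficient on |00> equals sqrt(2)/2.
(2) The expectation value of ZI is 1.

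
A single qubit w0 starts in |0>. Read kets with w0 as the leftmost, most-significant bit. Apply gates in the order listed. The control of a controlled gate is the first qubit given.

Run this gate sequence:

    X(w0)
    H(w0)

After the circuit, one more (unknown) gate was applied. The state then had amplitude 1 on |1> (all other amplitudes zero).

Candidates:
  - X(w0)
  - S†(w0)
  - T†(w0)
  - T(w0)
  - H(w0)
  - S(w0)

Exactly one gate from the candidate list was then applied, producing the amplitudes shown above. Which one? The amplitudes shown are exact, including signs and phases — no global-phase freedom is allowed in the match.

It was H(w0) that produced the state shown.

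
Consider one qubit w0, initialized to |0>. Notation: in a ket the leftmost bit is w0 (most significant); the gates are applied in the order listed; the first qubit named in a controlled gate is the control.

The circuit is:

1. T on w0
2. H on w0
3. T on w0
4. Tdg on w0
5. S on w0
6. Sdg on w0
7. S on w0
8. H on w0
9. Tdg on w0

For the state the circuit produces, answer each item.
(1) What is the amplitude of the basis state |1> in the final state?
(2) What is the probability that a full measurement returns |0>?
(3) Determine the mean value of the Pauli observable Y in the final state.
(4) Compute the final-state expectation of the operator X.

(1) The amplitude on |1> is (-1 + I)*exp(3*I*pi/4)/2.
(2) The probability of measuring |0> is 1/2.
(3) The expectation value of Y is -sqrt(2)/2.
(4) In the final state, X has expectation -sqrt(2)/2.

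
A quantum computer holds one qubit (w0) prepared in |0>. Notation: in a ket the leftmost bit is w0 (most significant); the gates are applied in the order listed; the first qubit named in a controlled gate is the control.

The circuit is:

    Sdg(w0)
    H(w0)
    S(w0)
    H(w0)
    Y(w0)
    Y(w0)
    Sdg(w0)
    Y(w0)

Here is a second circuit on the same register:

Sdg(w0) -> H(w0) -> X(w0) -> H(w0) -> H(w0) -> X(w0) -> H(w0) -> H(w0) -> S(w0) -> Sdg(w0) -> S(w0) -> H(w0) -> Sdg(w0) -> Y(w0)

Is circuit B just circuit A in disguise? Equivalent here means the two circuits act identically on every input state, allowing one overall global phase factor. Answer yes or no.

Yes — the two circuits implement the same unitary up to a global phase.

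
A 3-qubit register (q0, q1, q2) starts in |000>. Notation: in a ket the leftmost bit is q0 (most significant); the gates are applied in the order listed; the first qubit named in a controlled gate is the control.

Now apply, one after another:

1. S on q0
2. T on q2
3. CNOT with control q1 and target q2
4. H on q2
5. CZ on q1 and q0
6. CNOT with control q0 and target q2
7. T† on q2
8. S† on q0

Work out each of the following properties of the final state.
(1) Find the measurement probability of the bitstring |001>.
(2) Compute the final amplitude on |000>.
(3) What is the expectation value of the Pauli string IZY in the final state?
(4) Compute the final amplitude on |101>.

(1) A full measurement returns |001> with probability 1/2.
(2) |000> carries amplitude sqrt(2)/2 in the final state.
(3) In the final state, IZY has expectation -sqrt(2)/2.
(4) The amplitude on |101> is 0.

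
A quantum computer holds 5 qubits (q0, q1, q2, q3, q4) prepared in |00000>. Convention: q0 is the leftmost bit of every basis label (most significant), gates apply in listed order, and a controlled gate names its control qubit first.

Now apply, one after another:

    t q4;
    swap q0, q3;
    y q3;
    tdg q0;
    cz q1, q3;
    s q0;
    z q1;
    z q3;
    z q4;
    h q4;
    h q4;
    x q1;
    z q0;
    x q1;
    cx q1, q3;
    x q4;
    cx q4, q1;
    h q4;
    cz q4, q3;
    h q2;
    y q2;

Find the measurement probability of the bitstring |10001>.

A full measurement returns |10001> with probability 0. Key observation: steps 10-11 multiply out to the identity, so the circuit reduces to the remaining gates.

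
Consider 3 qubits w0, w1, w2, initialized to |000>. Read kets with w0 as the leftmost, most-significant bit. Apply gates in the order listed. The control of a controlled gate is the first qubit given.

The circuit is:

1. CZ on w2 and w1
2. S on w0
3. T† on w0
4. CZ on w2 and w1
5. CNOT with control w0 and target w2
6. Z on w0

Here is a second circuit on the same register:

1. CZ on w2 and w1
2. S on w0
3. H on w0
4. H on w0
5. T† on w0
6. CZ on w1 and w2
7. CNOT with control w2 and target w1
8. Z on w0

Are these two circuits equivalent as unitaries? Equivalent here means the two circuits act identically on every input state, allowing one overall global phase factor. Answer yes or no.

No — the two circuits implement different unitaries, even allowing a global phase.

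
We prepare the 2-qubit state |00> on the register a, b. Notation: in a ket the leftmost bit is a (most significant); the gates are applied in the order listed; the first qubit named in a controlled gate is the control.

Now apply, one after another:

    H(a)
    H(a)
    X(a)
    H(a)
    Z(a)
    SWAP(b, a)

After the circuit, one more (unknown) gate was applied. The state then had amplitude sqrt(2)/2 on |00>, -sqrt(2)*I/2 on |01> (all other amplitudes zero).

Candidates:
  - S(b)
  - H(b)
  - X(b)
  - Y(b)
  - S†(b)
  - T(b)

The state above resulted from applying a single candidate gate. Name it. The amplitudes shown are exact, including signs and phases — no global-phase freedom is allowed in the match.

It was S†(b) that produced the state shown. Key observation: the block from step 2 through step 5 cancels to the identity and can be dropped.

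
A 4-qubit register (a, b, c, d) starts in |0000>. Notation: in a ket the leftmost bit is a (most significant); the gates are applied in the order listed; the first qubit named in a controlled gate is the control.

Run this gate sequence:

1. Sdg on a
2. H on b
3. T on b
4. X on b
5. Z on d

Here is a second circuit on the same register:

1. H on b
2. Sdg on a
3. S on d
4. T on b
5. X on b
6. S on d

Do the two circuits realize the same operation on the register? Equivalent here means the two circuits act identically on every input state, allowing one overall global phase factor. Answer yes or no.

Yes: on every input state the two circuits agree up to one overall phase factor.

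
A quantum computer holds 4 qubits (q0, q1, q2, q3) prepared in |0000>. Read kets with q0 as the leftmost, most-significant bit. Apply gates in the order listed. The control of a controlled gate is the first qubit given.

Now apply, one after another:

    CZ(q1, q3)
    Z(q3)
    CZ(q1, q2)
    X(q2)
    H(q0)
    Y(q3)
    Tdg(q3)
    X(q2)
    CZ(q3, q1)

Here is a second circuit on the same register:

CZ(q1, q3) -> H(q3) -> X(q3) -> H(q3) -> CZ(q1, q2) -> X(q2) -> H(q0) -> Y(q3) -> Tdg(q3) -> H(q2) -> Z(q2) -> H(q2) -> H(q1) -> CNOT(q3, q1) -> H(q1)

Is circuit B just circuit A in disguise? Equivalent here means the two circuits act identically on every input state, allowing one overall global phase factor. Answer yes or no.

Yes — the two circuits implement the same unitary up to a global phase.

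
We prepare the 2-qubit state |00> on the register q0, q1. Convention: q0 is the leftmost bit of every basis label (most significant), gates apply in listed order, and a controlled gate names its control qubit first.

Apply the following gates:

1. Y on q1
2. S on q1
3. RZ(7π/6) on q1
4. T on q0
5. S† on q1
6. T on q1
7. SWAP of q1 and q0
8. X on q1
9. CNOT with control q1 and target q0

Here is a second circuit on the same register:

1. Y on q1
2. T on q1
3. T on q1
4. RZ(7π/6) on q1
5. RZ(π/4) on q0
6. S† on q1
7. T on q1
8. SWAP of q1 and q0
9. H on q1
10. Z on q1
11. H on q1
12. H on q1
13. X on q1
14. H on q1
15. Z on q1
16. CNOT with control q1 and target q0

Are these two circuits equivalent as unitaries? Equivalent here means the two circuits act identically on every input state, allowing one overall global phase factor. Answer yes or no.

Yes: on every input state the two circuits agree up to one overall phase factor.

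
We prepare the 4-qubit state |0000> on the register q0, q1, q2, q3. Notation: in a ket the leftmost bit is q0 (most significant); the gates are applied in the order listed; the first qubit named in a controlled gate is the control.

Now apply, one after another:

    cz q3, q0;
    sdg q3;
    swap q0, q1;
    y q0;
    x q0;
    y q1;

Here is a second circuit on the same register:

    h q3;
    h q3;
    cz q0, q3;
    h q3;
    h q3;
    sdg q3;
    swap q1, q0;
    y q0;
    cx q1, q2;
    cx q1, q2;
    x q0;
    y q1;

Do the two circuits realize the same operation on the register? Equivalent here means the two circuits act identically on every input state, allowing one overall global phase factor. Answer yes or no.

Yes, they are equivalent — the unitaries differ by at most a global phase.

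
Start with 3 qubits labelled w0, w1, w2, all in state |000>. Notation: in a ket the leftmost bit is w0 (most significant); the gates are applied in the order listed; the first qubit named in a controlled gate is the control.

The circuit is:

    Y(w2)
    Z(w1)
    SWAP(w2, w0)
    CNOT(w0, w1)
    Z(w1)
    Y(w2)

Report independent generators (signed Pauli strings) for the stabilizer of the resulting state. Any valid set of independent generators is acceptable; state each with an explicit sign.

The final state is stabilized by the group generated by -ZII, -IZI, -IIZ; other independent generating sets are equally valid.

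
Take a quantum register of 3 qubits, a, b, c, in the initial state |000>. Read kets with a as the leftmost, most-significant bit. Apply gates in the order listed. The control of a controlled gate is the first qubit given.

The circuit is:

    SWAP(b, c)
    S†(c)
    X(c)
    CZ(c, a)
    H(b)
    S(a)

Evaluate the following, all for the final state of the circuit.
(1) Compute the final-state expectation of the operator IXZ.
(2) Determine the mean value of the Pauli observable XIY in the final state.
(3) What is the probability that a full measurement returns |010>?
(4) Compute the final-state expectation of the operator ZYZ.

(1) The expectation value of IXZ is -1.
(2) In the final state, XIY has expectation 0.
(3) Outcome |010> occurs with probability 0.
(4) The expectation value of ZYZ is 0.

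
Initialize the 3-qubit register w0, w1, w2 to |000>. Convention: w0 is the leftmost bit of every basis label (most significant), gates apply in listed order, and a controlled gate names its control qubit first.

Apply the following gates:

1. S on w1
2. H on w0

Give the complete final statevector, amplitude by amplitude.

The resulting statevector has amplitude sqrt(2)/2 on |000>, sqrt(2)/2 on |100>, and 0 on every other basis state.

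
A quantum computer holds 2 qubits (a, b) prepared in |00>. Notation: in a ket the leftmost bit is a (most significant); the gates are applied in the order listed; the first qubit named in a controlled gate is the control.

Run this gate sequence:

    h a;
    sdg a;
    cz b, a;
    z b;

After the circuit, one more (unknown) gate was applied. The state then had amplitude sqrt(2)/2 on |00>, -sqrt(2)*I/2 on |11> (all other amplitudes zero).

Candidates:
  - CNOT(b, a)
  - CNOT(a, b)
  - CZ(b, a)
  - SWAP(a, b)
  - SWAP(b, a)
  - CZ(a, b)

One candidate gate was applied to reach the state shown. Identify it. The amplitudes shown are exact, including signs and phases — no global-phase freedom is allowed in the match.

The unique candidate consistent with the amplitudes is CNOT(a, b).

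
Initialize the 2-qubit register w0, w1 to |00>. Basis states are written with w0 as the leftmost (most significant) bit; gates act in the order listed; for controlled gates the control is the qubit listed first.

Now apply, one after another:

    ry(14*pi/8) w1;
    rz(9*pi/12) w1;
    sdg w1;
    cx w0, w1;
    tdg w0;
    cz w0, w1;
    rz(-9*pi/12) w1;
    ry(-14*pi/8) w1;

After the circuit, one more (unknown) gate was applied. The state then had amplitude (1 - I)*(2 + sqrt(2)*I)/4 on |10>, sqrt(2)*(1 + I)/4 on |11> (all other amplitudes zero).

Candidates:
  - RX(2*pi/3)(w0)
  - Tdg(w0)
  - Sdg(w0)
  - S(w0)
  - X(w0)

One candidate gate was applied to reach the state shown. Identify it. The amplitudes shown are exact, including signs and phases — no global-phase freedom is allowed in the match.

It was X(w0) that produced the state shown.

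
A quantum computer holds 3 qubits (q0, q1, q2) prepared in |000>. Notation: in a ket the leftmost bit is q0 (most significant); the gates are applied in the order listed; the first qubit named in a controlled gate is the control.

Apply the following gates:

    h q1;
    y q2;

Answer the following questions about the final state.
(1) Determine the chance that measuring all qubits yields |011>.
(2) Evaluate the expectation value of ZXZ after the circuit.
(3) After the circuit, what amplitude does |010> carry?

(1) The probability of measuring |011> is 1/2.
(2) The observable ZXZ averages to -1.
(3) The amplitude on |010> is 0.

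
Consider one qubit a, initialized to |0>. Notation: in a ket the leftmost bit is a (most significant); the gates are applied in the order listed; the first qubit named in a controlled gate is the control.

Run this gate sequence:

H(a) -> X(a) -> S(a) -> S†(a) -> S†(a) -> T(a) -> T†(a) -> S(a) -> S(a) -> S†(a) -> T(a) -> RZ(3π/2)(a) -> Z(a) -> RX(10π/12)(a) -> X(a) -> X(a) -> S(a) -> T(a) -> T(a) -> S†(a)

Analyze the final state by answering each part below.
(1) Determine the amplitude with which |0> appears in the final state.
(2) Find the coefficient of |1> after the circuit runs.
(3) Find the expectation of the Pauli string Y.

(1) The final state's coefficient on |0> equals -sqrt(3)*I/4 - sqrt(3)*exp(I*pi/4)/4 - I/4 + exp(I*pi/4)/4. Key observation: gates 3-10 undo each other exactly, leaving only the rest of the circuit to track.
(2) |1> carries amplitude -sqrt(3)*exp(I*pi/4)/4 - I/4 - exp(I*pi/4)/4 + sqrt(3)*I/4 in the final state.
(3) In the final state, Y has expectation -sqrt(2)/2.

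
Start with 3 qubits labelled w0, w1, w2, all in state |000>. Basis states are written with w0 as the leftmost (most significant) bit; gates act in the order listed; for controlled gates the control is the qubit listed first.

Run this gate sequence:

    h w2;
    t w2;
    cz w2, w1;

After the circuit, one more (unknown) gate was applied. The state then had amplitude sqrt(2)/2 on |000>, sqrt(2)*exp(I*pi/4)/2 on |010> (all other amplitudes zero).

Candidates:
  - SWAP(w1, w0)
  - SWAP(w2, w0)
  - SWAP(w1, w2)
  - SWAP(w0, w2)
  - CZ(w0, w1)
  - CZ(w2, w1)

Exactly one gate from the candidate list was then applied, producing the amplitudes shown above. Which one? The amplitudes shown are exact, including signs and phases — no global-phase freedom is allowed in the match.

The applied gate was SWAP(w1, w2).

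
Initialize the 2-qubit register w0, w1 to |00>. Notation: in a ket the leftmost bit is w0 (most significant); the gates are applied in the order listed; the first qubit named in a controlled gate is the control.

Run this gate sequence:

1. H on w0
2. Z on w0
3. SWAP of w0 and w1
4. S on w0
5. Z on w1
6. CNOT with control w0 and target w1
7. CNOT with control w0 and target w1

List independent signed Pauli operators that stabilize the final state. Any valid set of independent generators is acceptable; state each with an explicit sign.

The stabilizer group can be generated by +IX, +ZI, among other valid generating sets. Key observation: steps 6-7 multiply out to the identity, so the circuit reduces to the remaining gates.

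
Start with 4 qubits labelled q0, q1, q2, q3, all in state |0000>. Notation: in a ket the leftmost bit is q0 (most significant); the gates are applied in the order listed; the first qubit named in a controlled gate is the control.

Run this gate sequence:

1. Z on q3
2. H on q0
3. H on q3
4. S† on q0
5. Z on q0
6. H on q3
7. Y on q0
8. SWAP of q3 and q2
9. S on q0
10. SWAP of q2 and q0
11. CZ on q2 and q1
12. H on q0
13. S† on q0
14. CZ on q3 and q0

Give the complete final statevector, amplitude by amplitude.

The resulting statevector has amplitude 1/2 on |0000>, -1/2 on |0010>, -I/2 on |1000>, I/2 on |1010>, and 0 on every other basis state.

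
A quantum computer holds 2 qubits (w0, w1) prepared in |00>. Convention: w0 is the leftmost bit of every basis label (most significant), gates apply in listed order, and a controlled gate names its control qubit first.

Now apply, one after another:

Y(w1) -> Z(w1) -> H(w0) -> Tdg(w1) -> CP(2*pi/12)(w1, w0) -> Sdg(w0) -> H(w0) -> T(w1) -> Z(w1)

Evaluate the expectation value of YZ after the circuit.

The observable YZ averages to -sqrt(3)/2.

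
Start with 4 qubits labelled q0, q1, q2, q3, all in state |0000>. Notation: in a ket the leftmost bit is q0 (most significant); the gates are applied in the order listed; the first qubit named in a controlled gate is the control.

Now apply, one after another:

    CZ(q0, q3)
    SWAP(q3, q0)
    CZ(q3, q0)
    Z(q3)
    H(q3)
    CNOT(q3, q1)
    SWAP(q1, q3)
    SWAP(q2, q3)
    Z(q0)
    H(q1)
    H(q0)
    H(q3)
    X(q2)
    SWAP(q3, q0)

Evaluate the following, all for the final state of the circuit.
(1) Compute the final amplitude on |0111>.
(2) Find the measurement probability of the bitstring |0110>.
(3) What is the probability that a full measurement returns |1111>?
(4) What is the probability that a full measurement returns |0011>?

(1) The amplitude on |0111> is 1/4.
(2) Outcome |0110> occurs with probability 1/16.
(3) A full measurement returns |1111> with probability 1/16.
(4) A full measurement returns |0011> with probability 1/16.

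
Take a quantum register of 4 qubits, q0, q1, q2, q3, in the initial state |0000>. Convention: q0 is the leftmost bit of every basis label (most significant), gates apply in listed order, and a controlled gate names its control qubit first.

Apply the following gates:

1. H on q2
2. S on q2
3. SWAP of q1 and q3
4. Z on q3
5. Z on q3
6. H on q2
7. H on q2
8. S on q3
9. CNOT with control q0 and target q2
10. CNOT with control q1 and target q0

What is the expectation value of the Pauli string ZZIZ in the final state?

The expectation value of ZZIZ is 1. Key observation: gates 6-7 undo each other exactly, leaving only the rest of the circuit to track.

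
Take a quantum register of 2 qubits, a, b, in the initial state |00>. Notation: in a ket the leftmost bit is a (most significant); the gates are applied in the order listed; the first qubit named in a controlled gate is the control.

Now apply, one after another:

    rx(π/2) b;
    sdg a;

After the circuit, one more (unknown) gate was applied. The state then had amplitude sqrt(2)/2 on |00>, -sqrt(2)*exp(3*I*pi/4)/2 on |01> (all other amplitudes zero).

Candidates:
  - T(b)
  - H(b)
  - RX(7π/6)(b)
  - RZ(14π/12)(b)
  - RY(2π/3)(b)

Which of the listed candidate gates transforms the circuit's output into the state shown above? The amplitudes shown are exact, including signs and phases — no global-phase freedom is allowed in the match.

The applied gate was T(b).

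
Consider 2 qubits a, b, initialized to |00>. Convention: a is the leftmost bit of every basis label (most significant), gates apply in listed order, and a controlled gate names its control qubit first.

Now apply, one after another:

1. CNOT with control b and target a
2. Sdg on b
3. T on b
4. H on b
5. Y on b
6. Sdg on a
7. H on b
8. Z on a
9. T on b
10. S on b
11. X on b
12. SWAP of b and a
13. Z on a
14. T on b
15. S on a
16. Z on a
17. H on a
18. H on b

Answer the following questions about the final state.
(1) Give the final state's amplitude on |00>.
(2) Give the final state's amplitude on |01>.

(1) The final state's coefficient on |00> equals exp(I*pi/4)/2.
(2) The final state's coefficient on |01> equals exp(I*pi/4)/2.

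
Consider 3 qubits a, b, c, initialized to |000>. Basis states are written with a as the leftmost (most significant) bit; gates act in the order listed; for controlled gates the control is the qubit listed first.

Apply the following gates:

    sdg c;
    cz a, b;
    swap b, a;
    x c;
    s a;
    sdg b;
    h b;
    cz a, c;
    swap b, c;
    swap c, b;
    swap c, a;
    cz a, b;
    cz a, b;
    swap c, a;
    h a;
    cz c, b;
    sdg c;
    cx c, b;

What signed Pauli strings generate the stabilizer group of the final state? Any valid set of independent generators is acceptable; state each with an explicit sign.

One valid set of independent stabilizer generators is +XII, -IXI, -IIZ (any independent generating set of the same group is equally correct). Key observation: gates 11-14 undo each other exactly, leaving only the rest of the circuit to track.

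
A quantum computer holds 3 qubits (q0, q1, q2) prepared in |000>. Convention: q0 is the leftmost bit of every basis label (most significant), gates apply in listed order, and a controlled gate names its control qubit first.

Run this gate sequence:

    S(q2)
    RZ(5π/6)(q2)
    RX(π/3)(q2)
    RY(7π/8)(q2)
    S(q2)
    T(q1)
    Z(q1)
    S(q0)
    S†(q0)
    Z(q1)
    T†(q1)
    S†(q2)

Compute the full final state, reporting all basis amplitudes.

After the circuit, the state carries amplitude (cos(pi/16) - sqrt(3)*I*sin(pi/16))*exp(I*pi/12)/2 on |000>, (-sqrt(3)*cos(pi/16) + I*sin(pi/16))*exp(7*I*pi/12)/2 on |001>, and 0 on every other basis state. Key observation: gates 5-12 undo each other exactly, leaving only the rest of the circuit to track.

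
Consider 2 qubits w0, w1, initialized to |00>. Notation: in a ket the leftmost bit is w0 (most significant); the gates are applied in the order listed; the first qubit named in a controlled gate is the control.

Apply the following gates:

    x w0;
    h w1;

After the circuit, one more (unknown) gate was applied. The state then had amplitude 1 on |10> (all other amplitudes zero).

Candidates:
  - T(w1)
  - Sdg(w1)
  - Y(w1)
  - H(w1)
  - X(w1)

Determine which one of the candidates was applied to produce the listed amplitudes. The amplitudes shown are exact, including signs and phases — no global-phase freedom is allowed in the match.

The applied gate was H(w1).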